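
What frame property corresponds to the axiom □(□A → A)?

Suppose □(□A→A) is valid. Take Rxy and set V(A)={w : Ryw}. Then at y, □A holds; since □(□A→A) at x, □A→A at y, so A at y, i.e. Ryy.

shift-reflexivity: ∀x ∀y (Rxy → Ryy)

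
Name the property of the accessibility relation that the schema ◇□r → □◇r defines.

convergence

Suppose ◇□r→□◇r is valid. Take Rxy, Rxz and set V(r)={w : Ryw}. Then □r at y so ◇□r at x, so □◇r at x, so ◇r at z, giving w with Rzw and Ryw.
The converse is a direct semantic check.
So the correspondent is convergence.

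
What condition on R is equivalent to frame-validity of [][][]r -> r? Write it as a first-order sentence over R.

forall x exists w (x R^3 w & x = w)

This is a Sahlqvist (Geach-type) schema ◇^0□^3r → □^0◇^0r.
First-order correspondent: forall x exists w (x R^3 w & x = w).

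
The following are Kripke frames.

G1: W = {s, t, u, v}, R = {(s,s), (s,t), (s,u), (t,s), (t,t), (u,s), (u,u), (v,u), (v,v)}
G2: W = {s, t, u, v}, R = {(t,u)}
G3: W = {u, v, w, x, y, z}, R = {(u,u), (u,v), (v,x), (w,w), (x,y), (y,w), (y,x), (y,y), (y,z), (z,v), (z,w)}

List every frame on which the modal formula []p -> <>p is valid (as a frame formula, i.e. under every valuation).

G1, G3

This is the axiom for seriality; its first-order frame correspondent is forall x exists y Rxy.
G1: condition met.
G2: fails — world s has no successor.
G3: condition met.
Valid on: G1, G3.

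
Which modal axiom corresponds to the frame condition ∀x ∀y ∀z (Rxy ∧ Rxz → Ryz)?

The condition is the Euclidean property. The 5 schema ◇s → □◇s defines it.
Suppose ◇s→□◇s is valid. Take Rxy, Rxz and set V(s)={y}. Then ◇s at x, so □◇s at x, so ◇s at z, so some w with Rzw has s; w=y, i.e. Rzy. By symmetry of the argument, Ryz.

◇s → □◇s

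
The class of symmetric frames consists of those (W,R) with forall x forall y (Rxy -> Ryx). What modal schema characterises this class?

A defining formula is s → □◇s (the B axiom).
Suppose s→□◇s is valid. Take Rxy and set V(s)={x}. Then s at x, so □◇s at x, so ◇s at y, so some z with Ryz has s; z=x, i.e. Ryx.

s → □◇s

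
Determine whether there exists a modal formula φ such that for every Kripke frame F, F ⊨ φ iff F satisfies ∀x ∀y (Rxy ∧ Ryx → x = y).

No

Modal frame validity is preserved under surjective bounded morphisms.
The 8-cycle (worlds 0,1,2,3,4,5,6,7 with 0→1→2→3→4→5→6→7→0) is antisymmetric. Sending even-indexed worlds to s and odd-indexed worlds to t is a surjective bounded morphism onto the two-world frame with s↔t, which is not antisymmetric.
So the class is not modally definable.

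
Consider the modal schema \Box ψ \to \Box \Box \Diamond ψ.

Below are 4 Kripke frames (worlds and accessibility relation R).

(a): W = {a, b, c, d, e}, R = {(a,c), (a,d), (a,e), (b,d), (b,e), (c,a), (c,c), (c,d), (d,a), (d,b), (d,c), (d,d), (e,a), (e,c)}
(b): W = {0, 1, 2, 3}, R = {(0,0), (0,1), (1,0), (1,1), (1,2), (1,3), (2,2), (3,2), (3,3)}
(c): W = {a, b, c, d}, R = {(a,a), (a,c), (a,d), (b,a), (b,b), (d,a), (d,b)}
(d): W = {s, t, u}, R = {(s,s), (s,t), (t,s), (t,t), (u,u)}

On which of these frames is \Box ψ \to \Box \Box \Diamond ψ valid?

(a), (d)

Frame correspondent (Sahlqvist): \forall x \forall z (x R^2 z \to \exists w (xRw \wedge zRw)) — i.e. a generalized confluence (Geach) condition.
(a): condition met.
(b): fails — 0R²2 but no w with 0Rw and 2Rw.
(c): fails — aR²c but no w with aRw and cRw.
(d): condition met.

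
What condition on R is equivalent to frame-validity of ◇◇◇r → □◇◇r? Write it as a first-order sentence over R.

∀x ∀y ∀z ((xR³y ∧ xRz) → ∃w (y = w ∧ zR²w))

This is a Sahlqvist (Geach-type) schema ◇^3□^0r → □^1◇^2r.
First-order correspondent: ∀x ∀y ∀z ((xR³y ∧ xRz) → ∃w (y = w ∧ zR²w)).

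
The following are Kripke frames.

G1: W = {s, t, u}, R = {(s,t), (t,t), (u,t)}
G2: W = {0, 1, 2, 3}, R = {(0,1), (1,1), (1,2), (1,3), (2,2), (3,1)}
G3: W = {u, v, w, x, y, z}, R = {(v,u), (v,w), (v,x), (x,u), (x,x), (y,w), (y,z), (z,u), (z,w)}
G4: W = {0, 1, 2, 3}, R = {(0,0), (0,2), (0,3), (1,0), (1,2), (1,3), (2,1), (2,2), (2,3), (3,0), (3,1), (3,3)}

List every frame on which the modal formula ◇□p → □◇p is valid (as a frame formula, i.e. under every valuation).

Frame correspondent (Sahlqvist): ∀x ∀y ∀z (Rxy ∧ Rxz → ∃w (Ryw ∧ Rzw)) — i.e. convergence.
G1: satisfies the condition.
G2: fails — R12 and R13 but 2 and 3 have no common successor.
G3: fails — Rvw and Rvw but w and w have no common successor.
G4: satisfies the condition.

G1, G4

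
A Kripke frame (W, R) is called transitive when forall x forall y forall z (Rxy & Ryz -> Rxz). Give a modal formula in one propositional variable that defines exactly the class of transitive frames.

□q → □□q

The condition is transitivity. The 4 schema □q → □□q defines it.
Suppose □q→□□q is valid. Take Rxy, Ryz and set V(q)={w : Rxw}. Then □q at x, so □□q at x, so □q at y, so q at z, i.e. Rxz.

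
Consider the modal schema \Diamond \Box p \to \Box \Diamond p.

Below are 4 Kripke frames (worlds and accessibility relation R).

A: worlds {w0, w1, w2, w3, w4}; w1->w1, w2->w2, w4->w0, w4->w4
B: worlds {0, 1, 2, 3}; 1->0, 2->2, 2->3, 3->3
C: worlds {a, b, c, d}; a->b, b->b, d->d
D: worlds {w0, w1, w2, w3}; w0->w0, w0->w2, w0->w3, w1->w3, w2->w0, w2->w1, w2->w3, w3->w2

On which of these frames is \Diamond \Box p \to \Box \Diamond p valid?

C

This is the axiom for convergence; its first-order frame correspondent is \forall x \forall y \forall z (Rxy \wedge Rxz \to \exists w (Ryw \wedge Rzw)).
A: fails — Rw4w0 and Rw4w0 but w0 and w0 have no common successor.
B: fails — R10 and R10 but 0 and 0 have no common successor.
C: ✓.
D: fails — Rw0w2 and Rw0w3 but w2 and w3 have no common successor.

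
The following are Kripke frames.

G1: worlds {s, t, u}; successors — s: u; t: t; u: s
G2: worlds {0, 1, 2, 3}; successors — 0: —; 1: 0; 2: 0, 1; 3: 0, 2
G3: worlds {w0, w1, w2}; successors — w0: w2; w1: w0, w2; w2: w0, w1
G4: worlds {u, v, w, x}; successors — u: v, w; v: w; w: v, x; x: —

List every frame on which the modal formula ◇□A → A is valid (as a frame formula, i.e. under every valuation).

G1

This is the axiom for a generalized confluence (Geach) condition; its first-order frame correspondent is ∀x ∀y (xRy → ∃w (yRw ∧ x = w)).
G1: satisfies the condition.
G2: fails — 1R0 but no w with 0Rw and 1=w.
G3: fails — w1Rw0 but no w with w0Rw and w1=w.
G4: fails — uRv but no t with vRt and u=t.
Valid on: G1.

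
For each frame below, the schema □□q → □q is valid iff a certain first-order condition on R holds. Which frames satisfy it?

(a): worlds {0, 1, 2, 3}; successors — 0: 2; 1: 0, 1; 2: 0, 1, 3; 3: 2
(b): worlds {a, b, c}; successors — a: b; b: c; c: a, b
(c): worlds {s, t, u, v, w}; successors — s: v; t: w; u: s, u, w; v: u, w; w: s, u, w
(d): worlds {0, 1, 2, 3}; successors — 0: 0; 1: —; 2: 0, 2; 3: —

The schema corresponds to density: ∀x ∀y (Rxy → ∃z (Rxz ∧ Rzy)).
(a): fails — R32 but no z with R3z and Rz2.
(b): fails — Rca but no z with Rcz and Rza.
(c): fails — Rsv but no z with Rsz and Rzv.
(d): holds.
Valid on: (d).

(d)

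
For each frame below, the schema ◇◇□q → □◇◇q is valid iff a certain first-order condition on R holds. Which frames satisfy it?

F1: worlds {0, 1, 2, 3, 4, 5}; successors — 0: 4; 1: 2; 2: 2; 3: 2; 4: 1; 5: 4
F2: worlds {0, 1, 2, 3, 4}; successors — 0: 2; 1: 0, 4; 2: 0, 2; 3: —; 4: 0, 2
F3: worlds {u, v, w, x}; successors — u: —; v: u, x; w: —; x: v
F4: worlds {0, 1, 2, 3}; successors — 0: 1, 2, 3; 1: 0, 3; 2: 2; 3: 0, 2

This is the axiom for a generalized confluence (Geach) condition; its first-order frame correspondent is ∀x ∀y ∀z ((xR²y ∧ xRz) → ∃w (yRw ∧ zR²w)).
F1: condition met.
F2: condition met.
F3: fails — vR²v, vRu but no t with vRt and uR²t.
F4: fails — 3R²1, 3R2 but no w with 1Rw and 2R²w.

F1, F2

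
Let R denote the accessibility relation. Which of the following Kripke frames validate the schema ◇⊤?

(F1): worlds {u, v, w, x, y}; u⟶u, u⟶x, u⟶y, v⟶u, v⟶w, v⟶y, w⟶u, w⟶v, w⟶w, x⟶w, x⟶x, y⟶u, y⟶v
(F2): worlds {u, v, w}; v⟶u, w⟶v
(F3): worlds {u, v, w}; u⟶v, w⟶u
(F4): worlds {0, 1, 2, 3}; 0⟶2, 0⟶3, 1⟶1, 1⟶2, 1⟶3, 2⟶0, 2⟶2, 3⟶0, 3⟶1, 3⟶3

(F1), (F4)

This is the axiom for seriality; its first-order frame correspondent is ∀x ∃y Rxy.
(F1): satisfies the condition.
(F2): fails — world u has no successor.
(F3): fails — world v has no successor.
(F4): satisfies the condition.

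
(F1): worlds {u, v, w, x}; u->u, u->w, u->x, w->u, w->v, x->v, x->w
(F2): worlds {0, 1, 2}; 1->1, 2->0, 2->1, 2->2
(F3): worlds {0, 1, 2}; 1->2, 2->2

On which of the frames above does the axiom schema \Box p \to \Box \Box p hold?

This is the axiom for transitivity; its first-order frame correspondent is \forall x \forall y \forall z (Rxy \wedge Ryz \to Rxz).
(F1): fails — Rxw and Rwu but not Rxu.
(F2): condition met.
(F3): condition met.

(F2), (F3)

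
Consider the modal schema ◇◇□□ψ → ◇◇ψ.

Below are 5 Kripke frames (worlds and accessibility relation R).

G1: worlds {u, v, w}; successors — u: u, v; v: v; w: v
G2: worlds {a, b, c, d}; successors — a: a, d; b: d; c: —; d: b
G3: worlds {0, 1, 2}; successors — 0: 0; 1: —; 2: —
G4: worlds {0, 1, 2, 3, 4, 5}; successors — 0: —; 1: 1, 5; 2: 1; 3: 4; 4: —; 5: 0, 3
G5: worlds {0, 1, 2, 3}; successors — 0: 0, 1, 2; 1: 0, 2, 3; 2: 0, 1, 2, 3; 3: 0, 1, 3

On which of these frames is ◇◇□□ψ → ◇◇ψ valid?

G1, G2, G3, G5

This is the axiom for a generalized confluence (Geach) condition; its first-order frame correspondent is ∀x ∀y (xR²y → ∃w (yR²w ∧ xR²w)).
G1: condition met.
G2: condition met.
G3: condition met.
G4: fails — 1R²0 but no w with 0R²w and 1R²w.
G5: condition met.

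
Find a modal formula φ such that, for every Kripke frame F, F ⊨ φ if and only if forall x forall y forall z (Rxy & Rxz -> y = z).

This is partial functionality; the standard corresponding axiom is CD: ◇s → □s.
Suppose ◇s→□s is valid. Take Rxy, Rxz and set V(s)={y}. Then ◇s at x, so □s at x, so s at z, i.e. z=y.

◇s → □s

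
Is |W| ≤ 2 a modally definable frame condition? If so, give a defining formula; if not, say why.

No — not modally definable

If a class were modally definable it would be closed under disjoint unions (Goldblatt–Thomason).
Any modal formula valid on each of 3 disjoint one-world frames is valid on their disjoint union (validity is preserved under disjoint unions). Each one-world frame has |W|=1≤2, but the union has |W|=3.
So no modal formula (or set of formulas) defines exactly the |W|≤2 frames.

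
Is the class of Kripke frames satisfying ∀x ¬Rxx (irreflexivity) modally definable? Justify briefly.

Not modally definable

Any modally definable frame class is closed under surjective bounded morphisms.
The 4-cycle (worlds 0,1,2,3 with 0→1→2→3→0) is irreflexive, and the map sending every world to a single reflexive point • is a surjective bounded morphism (forth: every edge maps to (•,•); back: every world has a successor). So any modal formula valid on the 4-cycle is also valid on the reflexive point, which is not irreflexive.
So no modal formula (or set of formulas) defines exactly the irreflexive frames.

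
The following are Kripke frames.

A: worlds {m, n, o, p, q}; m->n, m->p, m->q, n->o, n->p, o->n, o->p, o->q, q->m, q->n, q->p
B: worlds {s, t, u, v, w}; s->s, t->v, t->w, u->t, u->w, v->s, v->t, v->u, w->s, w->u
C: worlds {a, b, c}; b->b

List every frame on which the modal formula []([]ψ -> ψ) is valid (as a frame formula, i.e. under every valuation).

Frame correspondent (Sahlqvist): forall x forall y (Rxy -> Ryy) — i.e. shift-reflexivity.
A: fails — Ron but not Rnn.
B: fails — Ruw but not Rww.
C: condition met.

C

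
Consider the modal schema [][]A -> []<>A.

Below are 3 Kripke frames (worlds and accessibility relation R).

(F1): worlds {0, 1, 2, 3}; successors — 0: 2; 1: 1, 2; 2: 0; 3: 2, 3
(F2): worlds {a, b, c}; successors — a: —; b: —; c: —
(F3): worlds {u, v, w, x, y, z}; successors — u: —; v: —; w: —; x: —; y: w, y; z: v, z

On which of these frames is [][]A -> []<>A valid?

(F1), (F2)

Frame correspondent (Sahlqvist): forall x forall z (xRz -> exists w (x R^2 w & zRw)) — i.e. a generalized confluence (Geach) condition.
(F1): satisfies the condition.
(F2): satisfies the condition.
(F3): fails — yRw but no t with yR²t and wRt.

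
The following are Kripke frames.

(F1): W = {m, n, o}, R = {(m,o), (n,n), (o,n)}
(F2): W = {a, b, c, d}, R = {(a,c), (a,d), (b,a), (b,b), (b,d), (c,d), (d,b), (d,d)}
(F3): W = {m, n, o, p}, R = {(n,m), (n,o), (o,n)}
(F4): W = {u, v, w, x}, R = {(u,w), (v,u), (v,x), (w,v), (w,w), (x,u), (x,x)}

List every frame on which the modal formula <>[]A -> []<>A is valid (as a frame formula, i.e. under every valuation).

(F1), (F2)

Frame correspondent (Sahlqvist): forall x forall y forall z (Rxy & Rxz -> exists w (Ryw & Rzw)) — i.e. convergence.
(F1): ✓.
(F2): ✓.
(F3): fails — Rno and Rnm but o and m have no common successor.
(F4): fails — Rvu and Rvx but u and x have no common successor.
Valid on: (F1), (F2).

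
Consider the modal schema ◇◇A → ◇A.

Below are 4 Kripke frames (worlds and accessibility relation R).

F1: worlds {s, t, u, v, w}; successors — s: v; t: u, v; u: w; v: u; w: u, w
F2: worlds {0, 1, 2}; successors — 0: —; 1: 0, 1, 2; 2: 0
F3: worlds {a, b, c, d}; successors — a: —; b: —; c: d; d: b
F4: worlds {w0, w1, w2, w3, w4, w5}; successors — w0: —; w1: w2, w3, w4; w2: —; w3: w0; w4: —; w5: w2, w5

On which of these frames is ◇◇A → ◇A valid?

F2

The schema corresponds to transitivity: ∀x ∀y ∀z (Rxy ∧ Ryz → Rxz).
F1: fails — Ruw and Rwu but not Ruu.
F2: condition met.
F3: fails — Rcd and Rdb but not Rcb.
F4: fails — Rw1w3 and Rw3w0 but not Rw1w0.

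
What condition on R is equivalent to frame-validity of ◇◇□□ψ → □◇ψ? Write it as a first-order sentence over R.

This is a Sahlqvist (Geach-type) schema ◇^2□^2ψ → □^1◇^1ψ.
Minimal-valuation argument: fix x; take any y with xR^2y and any z with xR^1z. Set V(ψ) to the set of worlds R-reachable from y in exactly 2 steps. Then □^2ψ holds at y, so the antecedent holds at x; validity forces ◇^1ψ at z, giving a w with zR^1w and yR^2w.
First-order correspondent: ∀x ∀y ∀z ((xR²y ∧ xRz) → ∃w (yR²w ∧ zRw)).

∀x ∀y ∀z ((xR²y ∧ xRz) → ∃w (yR²w ∧ zRw))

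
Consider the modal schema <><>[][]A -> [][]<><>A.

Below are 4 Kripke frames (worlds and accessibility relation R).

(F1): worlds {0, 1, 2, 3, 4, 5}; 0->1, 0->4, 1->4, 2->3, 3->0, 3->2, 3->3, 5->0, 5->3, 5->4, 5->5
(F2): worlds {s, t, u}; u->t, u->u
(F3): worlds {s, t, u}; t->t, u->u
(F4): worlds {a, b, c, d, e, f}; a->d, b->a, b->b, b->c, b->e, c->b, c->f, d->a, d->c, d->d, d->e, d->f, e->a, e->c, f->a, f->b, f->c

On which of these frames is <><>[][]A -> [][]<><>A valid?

(F3), (F4)

Frame correspondent (Sahlqvist): forall x forall y forall z ((x R^2 y & x R^2 z) -> exists w (y R^2 w & z R^2 w)) — i.e. a generalized confluence (Geach) condition.
(F1): fails — 0R²4, 0R²4 but no w with 4R²w and 4R²w.
(F2): fails — uR²t, uR²t but no w with tR²w and tR²w.
(F3): condition met.
(F4): condition met.
Valid on: (F3), (F4).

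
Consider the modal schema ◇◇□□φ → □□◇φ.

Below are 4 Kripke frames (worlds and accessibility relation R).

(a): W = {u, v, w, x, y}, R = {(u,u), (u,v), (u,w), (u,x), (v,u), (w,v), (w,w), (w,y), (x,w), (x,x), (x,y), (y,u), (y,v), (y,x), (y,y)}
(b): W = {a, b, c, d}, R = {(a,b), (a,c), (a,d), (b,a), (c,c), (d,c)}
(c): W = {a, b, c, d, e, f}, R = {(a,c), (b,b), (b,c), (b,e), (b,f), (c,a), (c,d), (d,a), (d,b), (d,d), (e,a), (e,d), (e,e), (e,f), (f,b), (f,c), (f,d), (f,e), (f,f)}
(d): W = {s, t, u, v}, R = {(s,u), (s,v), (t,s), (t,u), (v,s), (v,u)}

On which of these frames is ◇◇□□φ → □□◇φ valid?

(a)

This is the axiom for a generalized confluence (Geach) condition; its first-order frame correspondent is ∀x ∀y ∀z ((xR²y ∧ xR²z) → ∃w (yR²w ∧ zRw)).
(a): ✓.
(b): fails — bR²b, bR²b but no w with bR²w and bRw.
(c): fails — aR²a, aR²a but no w with aR²w and aRw.
(d): fails — sR²s, sR²u but no w with sR²w and uRw.
Valid on: (a).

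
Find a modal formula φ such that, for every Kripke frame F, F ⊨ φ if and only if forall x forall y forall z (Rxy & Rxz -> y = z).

◇q → □q

A defining formula is ◇q → □q (the CD axiom).
Suppose ◇q→□q is valid. Take Rxy, Rxz and set V(q)={y}. Then ◇q at x, so □q at x, so q at z, i.e. z=y.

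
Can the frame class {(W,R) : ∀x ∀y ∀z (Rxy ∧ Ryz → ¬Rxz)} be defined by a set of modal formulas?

No

Any modally definable frame class is closed under surjective bounded morphisms.
The 3-cycle (worlds 0,1,2 with 0→1→2→0) is intransitive. Mapping every world to a single reflexive point • is a surjective bounded morphism; the reflexive point is not intransitive (R••∧R•• but R••).
Hence intransitivity is not modally definable.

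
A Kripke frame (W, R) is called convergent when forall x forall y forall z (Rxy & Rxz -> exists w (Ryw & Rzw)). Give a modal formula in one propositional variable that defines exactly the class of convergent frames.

The condition is convergence. The .2 schema ◇□q → □◇q defines it.

◇□q → □◇q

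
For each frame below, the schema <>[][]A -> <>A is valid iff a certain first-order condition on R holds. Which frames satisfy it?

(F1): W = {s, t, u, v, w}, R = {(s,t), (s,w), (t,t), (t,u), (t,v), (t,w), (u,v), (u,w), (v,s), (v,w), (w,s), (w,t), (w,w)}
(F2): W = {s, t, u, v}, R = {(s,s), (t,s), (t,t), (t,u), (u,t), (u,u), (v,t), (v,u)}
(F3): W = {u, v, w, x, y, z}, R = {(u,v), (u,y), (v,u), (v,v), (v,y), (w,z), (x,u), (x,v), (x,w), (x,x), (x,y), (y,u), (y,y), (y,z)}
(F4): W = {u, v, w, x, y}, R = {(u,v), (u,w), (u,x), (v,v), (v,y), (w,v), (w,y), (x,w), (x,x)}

(F1), (F2)

This is the axiom for a generalized confluence (Geach) condition; its first-order frame correspondent is forall x forall y (xRy -> exists w (y R^2 w & xRw)).
(F1): ✓.
(F2): ✓.
(F3): fails — wRz but no t with zR²t and wRt.
(F4): fails — vRy but no t with yR²t and vRt.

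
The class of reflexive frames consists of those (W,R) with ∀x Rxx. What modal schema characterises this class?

A defining formula is □s → s (the T axiom).
Suppose □s→s is valid. At any x set V(s)={w : Rxw}. Then □s holds at x, so s holds at x, i.e. Rxx.

□s → s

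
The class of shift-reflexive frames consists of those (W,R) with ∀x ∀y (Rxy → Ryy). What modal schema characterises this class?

□(□ψ → ψ)

The condition is shift-reflexivity. The T□ schema □(□ψ → ψ) defines it.
Suppose □(□ψ→ψ) is valid. Take Rxy and set V(ψ)={w : Ryw}. Then at y, □ψ holds; since □(□ψ→ψ) at x, □ψ→ψ at y, so ψ at y, i.e. Ryy.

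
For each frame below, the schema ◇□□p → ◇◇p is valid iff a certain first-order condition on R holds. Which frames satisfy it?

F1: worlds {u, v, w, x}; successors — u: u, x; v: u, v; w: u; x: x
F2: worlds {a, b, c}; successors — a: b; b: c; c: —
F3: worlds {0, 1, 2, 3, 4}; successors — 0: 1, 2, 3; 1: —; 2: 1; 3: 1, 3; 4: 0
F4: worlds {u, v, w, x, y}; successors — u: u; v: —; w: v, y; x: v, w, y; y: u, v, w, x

This is the axiom for a generalized confluence (Geach) condition; its first-order frame correspondent is ∀x ∀y (xRy → ∃w (yR²w ∧ xR²w)).
F1: holds.
F2: fails — aRb but no w with bR²w and aR²w.
F3: fails — 0R1 but no w with 1R²w and 0R²w.
F4: fails — wRv but no t with vR²t and wR²t.

F1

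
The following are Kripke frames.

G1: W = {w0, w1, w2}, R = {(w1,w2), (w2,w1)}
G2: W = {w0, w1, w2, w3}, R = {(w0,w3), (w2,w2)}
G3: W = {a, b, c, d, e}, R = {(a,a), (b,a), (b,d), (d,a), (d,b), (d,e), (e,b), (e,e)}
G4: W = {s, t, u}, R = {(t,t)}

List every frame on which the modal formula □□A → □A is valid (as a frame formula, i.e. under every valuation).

G4

Frame correspondent (Sahlqvist): ∀x ∀y (Rxy → ∃z (Rxz ∧ Rzy)) — i.e. density.
G1: fails — Rw1w2 but no z with Rw1z and Rzw2.
G2: fails — Rw0w3 but no z with Rw0z and Rzw3.
G3: fails — Rbd but no z with Rbz and Rzd.
G4: holds.
Valid on: G4.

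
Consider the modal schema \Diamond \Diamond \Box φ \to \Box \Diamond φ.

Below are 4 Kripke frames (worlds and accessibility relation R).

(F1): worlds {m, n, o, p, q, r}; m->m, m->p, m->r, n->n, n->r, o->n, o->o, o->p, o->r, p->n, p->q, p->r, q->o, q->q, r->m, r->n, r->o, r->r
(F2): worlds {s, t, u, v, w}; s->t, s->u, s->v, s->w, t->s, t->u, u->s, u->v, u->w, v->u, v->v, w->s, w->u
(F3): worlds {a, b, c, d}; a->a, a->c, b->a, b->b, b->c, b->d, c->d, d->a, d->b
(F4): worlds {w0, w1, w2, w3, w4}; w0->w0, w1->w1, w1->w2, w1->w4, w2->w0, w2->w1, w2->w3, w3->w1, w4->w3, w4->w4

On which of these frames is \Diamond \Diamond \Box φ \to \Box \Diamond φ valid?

(F2)

The schema corresponds to a generalized confluence (Geach) condition: \forall x \forall y \forall z ((x R^2 y \wedge xRz) \to \exists w (yRw \wedge zRw)).
(F1): fails — mR²q, mRm but no w with qRw and mRw.
(F2): ✓.
(F3): fails — aR²a, aRc but no w with aRw and cRw.
(F4): fails — w1R²w0, w1Rw1 but no w with w0Rw and w1Rw.
Valid on: (F2).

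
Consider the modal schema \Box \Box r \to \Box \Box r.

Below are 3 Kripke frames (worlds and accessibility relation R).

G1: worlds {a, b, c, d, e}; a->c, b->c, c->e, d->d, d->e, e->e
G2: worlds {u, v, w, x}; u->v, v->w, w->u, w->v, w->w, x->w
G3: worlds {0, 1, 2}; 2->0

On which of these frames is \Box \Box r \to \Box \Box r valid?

Frame correspondent (Sahlqvist): \forall x \forall z (x R^2 z \to \exists w (x R^2 w \wedge z = w)) — i.e. a generalized confluence (Geach) condition.
G1: ✓.
G2: ✓.
G3: ✓.
Valid on: G1, G2, G3.

G1, G2, G3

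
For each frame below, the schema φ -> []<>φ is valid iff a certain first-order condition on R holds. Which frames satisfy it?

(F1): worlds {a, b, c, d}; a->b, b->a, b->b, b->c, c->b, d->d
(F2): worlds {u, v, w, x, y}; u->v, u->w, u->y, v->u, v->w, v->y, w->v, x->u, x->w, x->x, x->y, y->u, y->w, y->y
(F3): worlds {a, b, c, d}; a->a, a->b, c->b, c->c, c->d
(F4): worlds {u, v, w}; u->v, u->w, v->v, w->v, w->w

The schema corresponds to symmetry: forall x forall y (Rxy -> Ryx).
(F1): ✓.
(F2): fails — Rxw but not Rwx.
(F3): fails — Rcd but not Rdc.
(F4): fails — Ruv but not Rvu.
Valid on: (F1).

(F1)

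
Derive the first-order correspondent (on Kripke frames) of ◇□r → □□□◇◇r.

∀x ∀y ∀z ((xRy ∧ xR³z) → ∃w (yRw ∧ zR²w))

This is a Sahlqvist (Geach-type) schema ◇^1□^1r → □^3◇^2r.
Minimal-valuation argument: fix x; take any y with xR^1y and any z with xR^3z. Set V(r) to the set of worlds R-reachable from y in exactly 1 step. Then □^1r holds at y, so the antecedent holds at x; validity forces ◇^2r at z, giving a w with zR^2w and yR^1w.
First-order correspondent: ∀x ∀y ∀z ((xRy ∧ xR³z) → ∃w (yRw ∧ zR²w)).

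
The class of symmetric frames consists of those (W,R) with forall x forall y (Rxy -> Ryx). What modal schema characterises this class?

A defining formula is s → □◇s (the B axiom).
Suppose s→□◇s is valid. Take Rxy and set V(s)={x}. Then s at x, so □◇s at x, so ◇s at y, so some z with Ryz has s; z=x, i.e. Ryx.

s → □◇s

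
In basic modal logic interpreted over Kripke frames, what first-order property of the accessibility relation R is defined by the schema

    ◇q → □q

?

Partial functionality

Suppose ◇q→□q is valid. Take Rxy, Rxz and set V(q)={y}. Then ◇q at x, so □q at x, so q at z, i.e. z=y.
Conversely, any frame satisfying ∀x ∀y ∀z (Rxy ∧ Rxz → y = z) validates the schema.
So the correspondent is partial functionality.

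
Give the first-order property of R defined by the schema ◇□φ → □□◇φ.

∀x ∀y ∀z ((xRy ∧ xR²z) → ∃w (yRw ∧ zRw))

This is a Sahlqvist (Geach-type) schema ◇^1□^1φ → □^2◇^1φ.
Minimal-valuation argument: fix x; take any y with xR^1y and any z with xR^2z. Set V(φ) to the set of worlds R-reachable from y in exactly 1 step. Then □^1φ holds at y, so the antecedent holds at x; validity forces ◇^1φ at z, giving a w with zR^1w and yR^1w.
First-order correspondent: ∀x ∀y ∀z ((xRy ∧ xR²z) → ∃w (yRw ∧ zRw)).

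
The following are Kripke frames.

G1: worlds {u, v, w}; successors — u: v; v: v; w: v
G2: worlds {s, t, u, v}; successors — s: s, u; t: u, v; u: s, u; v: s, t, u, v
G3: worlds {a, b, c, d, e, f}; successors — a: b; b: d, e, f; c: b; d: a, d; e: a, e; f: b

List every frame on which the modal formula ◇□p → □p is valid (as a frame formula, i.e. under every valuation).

G1

The schema corresponds to the Euclidean property: ∀x ∀y ∀z (Rxy ∧ Rxz → Ryz).
G1: ✓.
G2: fails — Rtu and Rtv but not Ruv.
G3: fails — Rab and Rab but not Rbb.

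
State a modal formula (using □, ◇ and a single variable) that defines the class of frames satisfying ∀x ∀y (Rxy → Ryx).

ψ → □◇ψ

The condition is symmetry. The B schema ψ → □◇ψ defines it.
Suppose ψ→□◇ψ is valid. Take Rxy and set V(ψ)={x}. Then ψ at x, so □◇ψ at x, so ◇ψ at y, so some z with Ryz has ψ; z=x, i.e. Ryx.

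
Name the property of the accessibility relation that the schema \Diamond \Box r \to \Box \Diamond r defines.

Convergence

Suppose ◇□r→□◇r is valid. Take Rxy, Rxz and set V(r)={w : Ryw}. Then □r at y so ◇□r at x, so □◇r at x, so ◇r at z, giving w with Rzw and Ryw.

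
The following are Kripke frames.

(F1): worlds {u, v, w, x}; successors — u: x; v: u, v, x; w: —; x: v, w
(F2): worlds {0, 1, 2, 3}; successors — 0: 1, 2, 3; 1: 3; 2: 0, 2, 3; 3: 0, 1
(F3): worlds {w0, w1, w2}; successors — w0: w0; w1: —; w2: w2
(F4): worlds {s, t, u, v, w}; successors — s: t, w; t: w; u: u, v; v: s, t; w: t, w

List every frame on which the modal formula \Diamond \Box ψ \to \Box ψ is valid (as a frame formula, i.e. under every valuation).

(F3)

This is the axiom for the Euclidean property; its first-order frame correspondent is \forall x \forall y \forall z (Rxy \wedge Rxz \to Ryz).
(F1): fails — Rux and Rux but not Rxx.
(F2): fails — R02 and R01 but not R21.
(F3): ✓.
(F4): fails — Rst and Rst but not Rtt.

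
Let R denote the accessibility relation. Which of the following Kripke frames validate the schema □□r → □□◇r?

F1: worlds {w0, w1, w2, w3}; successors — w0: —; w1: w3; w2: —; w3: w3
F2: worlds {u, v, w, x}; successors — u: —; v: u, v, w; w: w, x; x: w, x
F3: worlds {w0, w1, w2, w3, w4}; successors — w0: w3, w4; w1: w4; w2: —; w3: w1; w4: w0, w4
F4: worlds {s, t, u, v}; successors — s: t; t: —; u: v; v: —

F1, F4

The schema corresponds to a generalized confluence (Geach) condition: ∀x ∀z (xR²z → ∃w (xR²w ∧ zRw)).
F1: ✓.
F2: fails — vR²u but no t with vR²t and uRt.
F3: fails — w4R²w3 but no w with w4R²w and w3Rw.
F4: ✓.
Valid on: F1, F4.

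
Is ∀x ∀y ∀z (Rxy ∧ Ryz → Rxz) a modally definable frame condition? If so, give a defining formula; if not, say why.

This is a Sahlqvist condition; the 4 axiom □r → □□r defines it.
Suppose □r→□□r is valid. Take Rxy, Ryz and set V(r)={w : Rxw}. Then □r at x, so □□r at x, so □r at y, so r at z, i.e. Rxz.

Yes, by □r → □□r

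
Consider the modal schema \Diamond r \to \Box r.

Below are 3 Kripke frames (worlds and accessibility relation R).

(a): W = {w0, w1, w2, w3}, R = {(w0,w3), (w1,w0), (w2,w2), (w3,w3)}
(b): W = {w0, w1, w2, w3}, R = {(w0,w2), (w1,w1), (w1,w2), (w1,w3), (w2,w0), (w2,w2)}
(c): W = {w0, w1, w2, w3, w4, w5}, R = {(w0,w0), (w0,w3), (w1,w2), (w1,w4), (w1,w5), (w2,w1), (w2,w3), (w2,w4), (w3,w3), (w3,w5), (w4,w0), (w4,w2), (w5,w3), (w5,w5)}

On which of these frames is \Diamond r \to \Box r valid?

(a)

This is the axiom for partial functionality; its first-order frame correspondent is \forall x \forall y \forall z (Rxy \wedge Rxz \to y = z).
(a): holds.
(b): fails — w1 sees both w1 and w2.
(c): fails — w0 sees both w0 and w3.
Valid on: (a).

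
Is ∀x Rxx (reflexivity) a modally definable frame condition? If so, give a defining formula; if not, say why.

Definable; □r → r defines it

Yes: it is reflexivity, defined by the T schema □r → r.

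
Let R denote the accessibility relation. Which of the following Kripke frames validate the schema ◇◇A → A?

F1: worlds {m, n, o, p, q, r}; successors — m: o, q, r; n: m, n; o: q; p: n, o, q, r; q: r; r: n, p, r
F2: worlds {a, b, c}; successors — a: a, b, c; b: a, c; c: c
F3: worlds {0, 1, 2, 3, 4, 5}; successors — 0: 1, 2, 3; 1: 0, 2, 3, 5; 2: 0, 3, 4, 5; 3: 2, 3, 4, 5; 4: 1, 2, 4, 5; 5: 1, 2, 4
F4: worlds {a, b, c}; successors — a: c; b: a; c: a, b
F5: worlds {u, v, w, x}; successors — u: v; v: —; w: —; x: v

The schema corresponds to a generalized confluence (Geach) condition: ∀x ∀y (xR²y → ∃w (y = w ∧ x = w)).
F1: fails — mR²n but n ≠ m.
F2: fails — aR²b but b ≠ a.
F3: fails — 0R²2 but 2 ≠ 0.
F4: fails — aR²b but b ≠ a.
F5: ✓.

F5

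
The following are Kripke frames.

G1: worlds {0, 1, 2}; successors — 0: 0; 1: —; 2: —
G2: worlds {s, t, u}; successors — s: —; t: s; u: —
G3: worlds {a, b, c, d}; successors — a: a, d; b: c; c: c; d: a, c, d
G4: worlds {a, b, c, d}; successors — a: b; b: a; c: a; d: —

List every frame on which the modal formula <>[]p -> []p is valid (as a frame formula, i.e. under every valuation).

The schema corresponds to the Euclidean property: forall x forall y forall z (Rxy & Rxz -> Ryz).
G1: holds.
G2: fails — Rts and Rts but not Rss.
G3: fails — Rdc and Rdd but not Rcd.
G4: fails — Rab and Rab but not Rbb.
Valid on: G1.

G1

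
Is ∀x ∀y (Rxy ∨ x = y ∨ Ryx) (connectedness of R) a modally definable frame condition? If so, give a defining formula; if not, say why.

Any modally definable frame class is closed under disjoint unions.
Take 2 disjoint single-world reflexive frames: each is trivially connected, but their disjoint union has 2 worlds with no edge between distinct components, so it is not connected.
Hence connectedness of R is not modally definable.

Not modally definable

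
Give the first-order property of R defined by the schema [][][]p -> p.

forall x exists w (x R^3 w & x = w)

This is a Sahlqvist (Geach-type) schema ◇^0□^3p → □^0◇^0p.
Minimal-valuation argument: fix x; take any y with xR^0y and any z with xR^0z. Set V(p) to the set of worlds R-reachable from y in exactly 3 steps. Then □^3p holds at y, so the antecedent holds at x; validity forces ◇^0p at z, giving a w with zR^0w and yR^3w.
First-order correspondent: forall x exists w (x R^3 w & x = w).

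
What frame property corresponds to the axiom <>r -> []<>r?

This schema is the 5 axiom.
Its frame correspondent is the Euclidean property — forall x forall y forall z (Rxy & Rxz -> Ryz).

the Euclidean property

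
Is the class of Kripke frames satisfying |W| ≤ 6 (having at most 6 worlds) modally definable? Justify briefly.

Not modally definable

Any modally definable frame class is closed under disjoint unions.
Any modal formula valid on each of 7 disjoint one-world frames is valid on their disjoint union (validity is preserved under disjoint unions). Each one-world frame has |W|=1≤6, but the union has |W|=7.
So the class is not modally definable.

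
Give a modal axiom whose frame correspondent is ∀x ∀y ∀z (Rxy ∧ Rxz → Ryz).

The condition is the Euclidean property. The 5 schema ◇r → □◇r defines it.
Suppose ◇r→□◇r is valid. Take Rxy, Rxz and set V(r)={y}. Then ◇r at x, so □◇r at x, so ◇r at z, so some w with Rzw has r; w=y, i.e. Rzy. By symmetry of the argument, Ryz.

◇r → □◇r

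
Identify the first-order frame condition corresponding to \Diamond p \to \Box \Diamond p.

the Euclidean property

This schema is the 5 axiom.
It corresponds to the Euclidean property: \forall x \forall y \forall z (Rxy \wedge Rxz \to Ryz).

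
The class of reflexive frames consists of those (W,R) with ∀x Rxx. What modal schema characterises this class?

□r → r

A defining formula is □r → r (the T axiom).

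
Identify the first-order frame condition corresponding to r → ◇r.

Reflexivity

Replacing r by ¬r and contraposing gives the equivalent schema □r → r.
Suppose □r→r is valid. At any x set V(r)={w : Rxw}. Then □r holds at x, so r holds at x, i.e. Rxx.
Conversely, any frame satisfying ∀x Rxx validates the schema.
Frame condition: ∀x Rxx.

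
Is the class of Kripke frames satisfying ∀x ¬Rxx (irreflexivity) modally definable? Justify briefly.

Modal frame validity is preserved under surjective bounded morphisms.
The 4-cycle (worlds 0,1,2,3 with 0→1→2→3→0) is irreflexive, and the map sending every world to a single reflexive point • is a surjective bounded morphism (forth: every edge maps to (•,•); back: every world has a successor). So any modal formula valid on the 4-cycle is also valid on the reflexive point, which is not irreflexive.
So no modal formula (or set of formulas) defines exactly the irreflexive frames.

Not definable by any modal formula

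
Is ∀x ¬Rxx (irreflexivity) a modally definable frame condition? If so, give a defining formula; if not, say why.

Not definable by any modal formula

If a class were modally definable it would be closed under surjective bounded morphisms (Goldblatt–Thomason).
The 2-cycle (worlds s,t with s→t→s) is irreflexive, and the map sending every world to a single reflexive point • is a surjective bounded morphism (forth: every edge maps to (•,•); back: every world has a successor). So any modal formula valid on the 2-cycle is also valid on the reflexive point, which is not irreflexive.
So no modal formula (or set of formulas) defines exactly the irreflexive frames.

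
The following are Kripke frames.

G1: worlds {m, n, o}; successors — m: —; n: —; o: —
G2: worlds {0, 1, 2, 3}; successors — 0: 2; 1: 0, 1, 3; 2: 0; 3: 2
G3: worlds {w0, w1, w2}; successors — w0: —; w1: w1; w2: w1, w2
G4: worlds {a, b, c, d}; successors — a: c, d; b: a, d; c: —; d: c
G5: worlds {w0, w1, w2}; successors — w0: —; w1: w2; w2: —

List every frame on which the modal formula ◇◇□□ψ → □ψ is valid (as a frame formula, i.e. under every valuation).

G1, G5

The schema corresponds to a generalized confluence (Geach) condition: ∀x ∀y ∀z ((xR²y ∧ xRz) → ∃w (yR²w ∧ z = w)).
G1: condition met.
G2: fails — 0R²0, 0R2 but no w with 0R²w and 2=w.
G3: fails — w2R²w1, w2Rw2 but no w with w1R²w and w2=w.
G4: fails — aR²c, aRc but no w with cR²w and c=w.
G5: condition met.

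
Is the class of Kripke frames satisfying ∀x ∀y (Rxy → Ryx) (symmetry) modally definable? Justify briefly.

This is a Sahlqvist condition; the B axiom q → □◇q defines it.
Suppose q→□◇q is valid. Take Rxy and set V(q)={x}. Then q at x, so □◇q at x, so ◇q at y, so some z with Ryz has q; z=x, i.e. Ryx.

Yes — defined by q → □◇q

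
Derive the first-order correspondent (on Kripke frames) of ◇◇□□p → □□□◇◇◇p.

∀x ∀y ∀z ((xR²y ∧ xR³z) → ∃w (yR²w ∧ zR³w))

This is a Sahlqvist (Geach-type) schema ◇^2□^2p → □^3◇^3p.
First-order correspondent: ∀x ∀y ∀z ((xR²y ∧ xR³z) → ∃w (yR²w ∧ zR³w)).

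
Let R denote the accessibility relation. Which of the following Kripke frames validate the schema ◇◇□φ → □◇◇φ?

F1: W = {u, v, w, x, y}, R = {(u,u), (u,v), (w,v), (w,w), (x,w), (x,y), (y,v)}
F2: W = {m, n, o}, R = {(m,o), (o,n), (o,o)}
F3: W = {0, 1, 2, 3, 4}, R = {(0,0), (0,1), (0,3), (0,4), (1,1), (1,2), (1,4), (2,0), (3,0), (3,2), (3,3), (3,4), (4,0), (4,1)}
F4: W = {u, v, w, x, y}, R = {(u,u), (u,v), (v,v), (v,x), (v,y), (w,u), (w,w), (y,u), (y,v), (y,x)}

This is the axiom for a generalized confluence (Geach) condition; its first-order frame correspondent is ∀x ∀y ∀z ((xR²y ∧ xRz) → ∃w (yRw ∧ zR²w)).
F1: fails — uR²u, uRv but no t with uRt and vR²t.
F2: fails — mR²n, mRo but no w with nRw and oR²w.
F3: holds.
F4: fails — uR²x, uRu but no t with xRt and uR²t.
Valid on: F3.

F3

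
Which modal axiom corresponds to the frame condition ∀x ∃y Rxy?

A defining formula is □ψ → ◇ψ (the D axiom).

□ψ → ◇ψ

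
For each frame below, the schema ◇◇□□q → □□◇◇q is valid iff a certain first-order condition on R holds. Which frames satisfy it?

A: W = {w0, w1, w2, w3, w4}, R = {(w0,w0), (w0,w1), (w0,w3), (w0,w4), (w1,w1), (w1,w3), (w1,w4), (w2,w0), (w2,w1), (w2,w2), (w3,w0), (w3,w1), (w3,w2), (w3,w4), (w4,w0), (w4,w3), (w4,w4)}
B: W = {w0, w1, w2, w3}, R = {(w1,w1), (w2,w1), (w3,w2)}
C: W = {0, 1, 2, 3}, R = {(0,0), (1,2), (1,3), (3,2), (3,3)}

A, B

Frame correspondent (Sahlqvist): ∀x ∀y ∀z ((xR²y ∧ xR²z) → ∃w (yR²w ∧ zR²w)) — i.e. a generalized confluence (Geach) condition.
A: satisfies the condition.
B: satisfies the condition.
C: fails — 1R²2, 1R²2 but no w with 2R²w and 2R²w.
Valid on: A, B.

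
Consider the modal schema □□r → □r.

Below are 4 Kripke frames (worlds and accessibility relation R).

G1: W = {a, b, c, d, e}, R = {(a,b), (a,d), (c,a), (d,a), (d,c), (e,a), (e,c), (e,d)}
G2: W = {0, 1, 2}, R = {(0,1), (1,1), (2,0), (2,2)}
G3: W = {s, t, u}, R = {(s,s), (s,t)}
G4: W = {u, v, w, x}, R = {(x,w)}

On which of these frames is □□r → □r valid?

G2, G3

This is the axiom for density; its first-order frame correspondent is ∀x ∀y (Rxy → ∃z (Rxz ∧ Rzy)).
G1: fails — Rdc but no z with Rdz and Rzc.
G2: holds.
G3: holds.
G4: fails — Rxw but no z with Rxz and Rzw.
Valid on: G2, G3.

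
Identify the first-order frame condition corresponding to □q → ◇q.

Suppose □q→◇q is valid. At any x set V(q)=W. Then □q at x, so ◇q at x, so x has a successor.
Conversely, on a frame with seriality the schema holds at every world under every valuation.
Frame condition: ∀x ∃y Rxy.

seriality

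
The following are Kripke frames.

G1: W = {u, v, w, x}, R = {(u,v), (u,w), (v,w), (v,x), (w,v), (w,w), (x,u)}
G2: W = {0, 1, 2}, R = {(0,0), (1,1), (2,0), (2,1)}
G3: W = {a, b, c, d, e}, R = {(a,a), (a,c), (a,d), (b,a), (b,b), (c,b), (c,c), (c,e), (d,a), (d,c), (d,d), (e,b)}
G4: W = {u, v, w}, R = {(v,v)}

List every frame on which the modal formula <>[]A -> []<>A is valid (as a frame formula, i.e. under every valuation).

The schema corresponds to convergence: forall x forall y forall z (Rxy & Rxz -> exists w (Ryw & Rzw)).
G1: fails — Rvw and Rvx but w and x have no common successor.
G2: fails — R20 and R21 but 0 and 1 have no common successor.
G3: ✓.
G4: ✓.
Valid on: G3, G4.

G3, G4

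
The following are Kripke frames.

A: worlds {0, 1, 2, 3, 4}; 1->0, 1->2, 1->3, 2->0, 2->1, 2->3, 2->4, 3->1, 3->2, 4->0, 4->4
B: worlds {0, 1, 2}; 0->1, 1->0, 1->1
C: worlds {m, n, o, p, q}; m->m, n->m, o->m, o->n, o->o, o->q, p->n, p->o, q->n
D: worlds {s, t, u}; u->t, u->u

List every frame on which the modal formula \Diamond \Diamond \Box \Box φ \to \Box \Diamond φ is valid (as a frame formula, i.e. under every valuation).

The schema corresponds to a generalized confluence (Geach) condition: \forall x \forall y \forall z ((x R^2 y \wedge xRz) \to \exists w (y R^2 w \wedge zRw)).
A: fails — 1R²0, 1R0 but no w with 0R²w and 0Rw.
B: satisfies the condition.
C: fails — oR²m, oRq but no w with mR²w and qRw.
D: fails — uR²t, uRt but no w with tR²w and tRw.
Valid on: B.

B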